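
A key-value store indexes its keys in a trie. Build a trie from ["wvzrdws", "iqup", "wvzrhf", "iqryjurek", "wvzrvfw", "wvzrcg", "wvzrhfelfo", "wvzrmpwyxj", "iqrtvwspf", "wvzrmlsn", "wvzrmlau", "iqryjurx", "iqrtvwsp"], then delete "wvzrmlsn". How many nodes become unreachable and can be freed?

After clearing the end-marker at "wvzrmlsn", prune upward until reaching a node still needed by another word.
The suffix "sn" (2 nodes) is used only by "wvzrmlsn"; the node for "wvzrml" still has the child "a", so pruning stops there.
Nodes removed: 2

2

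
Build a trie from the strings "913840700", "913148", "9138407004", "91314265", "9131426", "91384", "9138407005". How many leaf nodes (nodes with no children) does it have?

4

Leaves are exactly the stored words that no other stored word extends.
Those words: "91314265", "913148", "9138407004", "9138407005"
Leaf count: 4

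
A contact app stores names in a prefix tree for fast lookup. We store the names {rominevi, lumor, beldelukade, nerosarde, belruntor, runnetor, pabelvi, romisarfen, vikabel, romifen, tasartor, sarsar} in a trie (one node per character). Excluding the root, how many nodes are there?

83

Trace insertions, counting only characters that open a new branch:
  "rominevi" → 8 new (r, o, m, i, n, e, v, i)
  "lumor" → 5 new (l, u, m, o, r)
  "beldelukade" → 11 new (b, e, l, d, e, l, u, k, a, d, e)
  "nerosarde" → 9 new (n, e, r, o, s, a, r, d, e)
  "belruntor" → prefix "bel" already present; 6 new (r, u, n, t, o, r)
  "runnetor" → prefix "r" already present; 7 new (u, n, n, e, t, o, r)
  "pabelvi" → 7 new (p, a, b, e, l, v, i)
  "romisarfen" → prefix "romi" already present; 6 new (s, a, r, f, e, n)
  "vikabel" → 7 new (v, i, k, a, b, e, l)
  "romifen" → prefix "romi" already present; 3 new (f, e, n)
  "tasartor" → 8 new (t, a, s, a, r, t, o, r)
  "sarsar" → 6 new (s, a, r, s, a, r)
Total nodes = 8 + 5 + 11 + 9 + 6 + 7 + 7 + 6 + 7 + 3 + 8 + 6 = 83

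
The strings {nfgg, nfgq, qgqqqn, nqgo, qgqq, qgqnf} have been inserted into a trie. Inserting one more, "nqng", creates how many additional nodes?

Walking "nqng" from the root, the first 2 characters ("nq") follow existing edges; "n" is the first miss.
Each of the 2 remaining characters creates one node.

2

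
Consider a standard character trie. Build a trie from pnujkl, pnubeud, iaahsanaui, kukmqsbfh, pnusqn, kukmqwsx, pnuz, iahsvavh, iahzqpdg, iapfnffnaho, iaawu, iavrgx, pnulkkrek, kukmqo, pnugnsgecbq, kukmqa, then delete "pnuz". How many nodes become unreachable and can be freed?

1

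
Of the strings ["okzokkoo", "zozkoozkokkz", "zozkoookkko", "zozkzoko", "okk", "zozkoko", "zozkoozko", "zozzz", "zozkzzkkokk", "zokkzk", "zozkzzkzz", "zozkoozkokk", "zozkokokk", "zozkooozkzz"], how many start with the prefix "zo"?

12

Filter for entries beginning with "zo":
Matches: "zokkzk", "zozkoko", "zozkokokk", "zozkoookkko", "zozkooozkzz", "zozkoozko", "zozkoozkokk", "zozkoozkokkz", "zozkzoko", "zozkzzkkokk", "zozkzzkzz", "zozzz"
Count: 12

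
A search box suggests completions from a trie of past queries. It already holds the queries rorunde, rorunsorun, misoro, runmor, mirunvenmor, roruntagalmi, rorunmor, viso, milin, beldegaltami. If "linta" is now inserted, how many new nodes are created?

5

"linta" shares no prefix with any stored word, so all 5 characters open new nodes.
5 − 0 = 5 new nodes.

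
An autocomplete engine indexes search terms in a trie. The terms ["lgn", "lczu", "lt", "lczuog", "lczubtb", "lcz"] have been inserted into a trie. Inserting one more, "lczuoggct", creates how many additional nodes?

Walking "lczuoggct" from the root, the first 6 characters ("lczuog") follow existing edges; "g" is the first miss.
So 9 − 6 = 3 new nodes.

3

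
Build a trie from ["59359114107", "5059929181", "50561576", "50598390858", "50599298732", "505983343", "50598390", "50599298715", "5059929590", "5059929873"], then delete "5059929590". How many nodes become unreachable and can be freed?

3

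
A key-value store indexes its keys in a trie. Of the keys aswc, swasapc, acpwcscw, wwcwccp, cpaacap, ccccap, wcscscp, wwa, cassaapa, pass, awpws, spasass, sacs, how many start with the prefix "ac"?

Traverse to the node for "ac", then collect every word in that subtree.
Matches: "acpwcscw"
Count: 1

1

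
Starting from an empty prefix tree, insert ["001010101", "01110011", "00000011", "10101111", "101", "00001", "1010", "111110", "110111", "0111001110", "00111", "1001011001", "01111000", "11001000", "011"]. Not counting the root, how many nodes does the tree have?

Count nodes per top-level branch (shared prefixes stored once):
  '0'-branch (00000011, 00001, 001010101, 00111, 011, 01110011, 0111001110, 01111000): 31 nodes
  '1'-branch (1001011001, 101, 1010, 10101111, 11001000, 110111, 111110): 30 nodes
Sum: 61

61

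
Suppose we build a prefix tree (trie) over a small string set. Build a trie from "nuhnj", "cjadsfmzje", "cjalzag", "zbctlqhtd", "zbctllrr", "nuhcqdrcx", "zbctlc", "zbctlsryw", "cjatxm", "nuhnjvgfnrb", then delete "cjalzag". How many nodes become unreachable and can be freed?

4

A node on "cjalzag"'s path can go only if nothing else ends at it or branches off below it.
The suffix "lzag" (4 nodes) is used only by "cjalzag"; the node for "cja" still has the child "d", so pruning stops there.
Nodes removed: 4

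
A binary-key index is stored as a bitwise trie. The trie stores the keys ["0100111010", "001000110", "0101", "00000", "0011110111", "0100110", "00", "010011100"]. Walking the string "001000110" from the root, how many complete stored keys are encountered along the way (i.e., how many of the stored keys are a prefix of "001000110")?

Walk "001000110" from the root; an end-of-word marker is hit whenever a stored word is a prefix of "001000110".
Prefixes of the query that are stored words: "00", "001000110"
Count: 2

2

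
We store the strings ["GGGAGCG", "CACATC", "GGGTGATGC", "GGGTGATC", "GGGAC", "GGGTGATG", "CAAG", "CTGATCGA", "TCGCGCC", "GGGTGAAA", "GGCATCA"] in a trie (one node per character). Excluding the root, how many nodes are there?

Insert word by word; a character creates a node only if that edge doesn't already exist:
  "GGGAGCG" → 7 new (G, G, G, A, G, C, G)
  "CACATC" → 6 new (C, A, C, A, T, C)
  "GGGTGATGC" → prefix "GGG" already present; 6 new (T, G, A, T, G, C)
  "GGGTGATC" → prefix "GGGTGAT" already present; 1 new (C)
  "GGGAC" → prefix "GGGA" already present; 1 new (C)
  "GGGTGATG" → prefix "GGGTGATG" already present; 0 new (none)
  "CAAG" → prefix "CA" already present; 2 new (A, G)
  "CTGATCGA" → prefix "C" already present; 7 new (T, G, A, T, C, G, A)
  "TCGCGCC" → 7 new (T, C, G, C, G, C, C)
  "GGGTGAAA" → prefix "GGGTGA" already present; 2 new (A, A)
  "GGCATCA" → prefix "GG" already present; 5 new (C, A, T, C, A)
Total nodes = 7 + 6 + 6 + 1 + 1 + 0 + 2 + 7 + 7 + 2 + 5 = 44

44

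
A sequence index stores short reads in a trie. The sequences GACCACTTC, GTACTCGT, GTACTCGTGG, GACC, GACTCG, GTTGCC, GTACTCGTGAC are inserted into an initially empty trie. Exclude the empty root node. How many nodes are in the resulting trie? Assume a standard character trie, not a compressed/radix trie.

Insert word by word; a character creates a node only if that edge doesn't already exist:
  "GACCACTTC" → 9 new (G, A, C, C, A, C, T, T, C)
  "GTACTCGT" → prefix "G" already present; 7 new (T, A, C, T, C, G, T)
  "GTACTCGTGG" → prefix "GTACTCGT" already present; 2 new (G, G)
  "GACC" → prefix "GACC" already present; 0 new (none)
  "GACTCG" → prefix "GAC" already present; 3 new (T, C, G)
  "GTTGCC" → prefix "GT" already present; 4 new (T, G, C, C)
  "GTACTCGTGAC" → prefix "GTACTCGTG" already present; 2 new (A, C)
Total nodes = 9 + 7 + 2 + 0 + 3 + 4 + 2 = 27

27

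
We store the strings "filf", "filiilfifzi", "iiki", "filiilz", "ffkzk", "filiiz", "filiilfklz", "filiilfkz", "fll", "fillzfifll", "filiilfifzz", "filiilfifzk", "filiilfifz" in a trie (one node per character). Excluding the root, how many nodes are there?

For each word, the new-node count is its length minus the longest prefix already in the trie:
  "filf" → 4 new (f, i, l, f)
  "filiilfifzi" → prefix "fil" already present; 8 new (i, i, l, f, i, f, z, i)
  "iiki" → 4 new (i, i, k, i)
  "filiilz" → prefix "filiil" already present; 1 new (z)
  "ffkzk" → prefix "f" already present; 4 new (f, k, z, k)
  "filiiz" → prefix "filii" already present; 1 new (z)
  "filiilfklz" → prefix "filiilf" already present; 3 new (k, l, z)
  "filiilfkz" → prefix "filiilfk" already present; 1 new (z)
  "fll" → prefix "f" already present; 2 new (l, l)
  "fillzfifll" → prefix "fil" already present; 7 new (l, z, f, i, f, l, l)
  "filiilfifzz" → prefix "filiilfifz" already present; 1 new (z)
  "filiilfifzk" → prefix "filiilfifz" already present; 1 new (k)
  "filiilfifz" → prefix "filiilfifz" already present; 0 new (none)
Total nodes = 4 + 8 + 4 + 1 + 4 + 1 + 3 + 1 + 2 + 7 + 1 + 1 + 0 = 37

37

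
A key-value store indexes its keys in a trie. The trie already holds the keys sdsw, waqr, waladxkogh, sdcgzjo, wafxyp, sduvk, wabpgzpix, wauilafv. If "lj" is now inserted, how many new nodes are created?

Nothing in the trie begins with "l"; the whole of "lj" is new.
2 − 0 = 2 new nodes.

2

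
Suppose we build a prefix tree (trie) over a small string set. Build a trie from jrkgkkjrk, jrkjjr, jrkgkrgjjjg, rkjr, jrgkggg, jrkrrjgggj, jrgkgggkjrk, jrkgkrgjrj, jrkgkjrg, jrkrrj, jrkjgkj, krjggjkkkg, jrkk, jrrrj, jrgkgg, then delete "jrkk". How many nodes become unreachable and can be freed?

1

A node on "jrkk"'s path can go only if nothing else ends at it or branches off below it.
The suffix "k" (1 node) is used only by "jrkk"; the node for "jrk" still has the child "g", so pruning stops there.
Nodes removed: 1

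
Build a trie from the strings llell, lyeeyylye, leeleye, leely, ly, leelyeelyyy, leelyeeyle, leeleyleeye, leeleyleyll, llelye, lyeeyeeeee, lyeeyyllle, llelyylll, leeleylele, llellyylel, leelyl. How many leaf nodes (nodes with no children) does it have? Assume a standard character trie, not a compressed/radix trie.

13

A leaf is a node with no children — equivalently, the end of a word that is not a proper prefix of any other stored word.
Those words: "leeleye", "leeleyleeye", "leeleylele", "leeleyleyll", "leelyeelyyy", "leelyeeyle", "leelyl", "llellyylel", "llelye", "llelyylll", "lyeeyeeeee", "lyeeyyllle", "lyeeyylye"
Leaf count: 13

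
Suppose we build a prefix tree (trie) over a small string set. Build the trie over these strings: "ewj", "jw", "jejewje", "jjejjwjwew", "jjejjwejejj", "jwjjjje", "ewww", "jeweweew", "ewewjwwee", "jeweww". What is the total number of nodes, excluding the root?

46

Count nodes per top-level branch (shared prefixes stored once):
  'e'-branch (ewewjwwee, ewj, ewww): 12 nodes
  'j'-branch (jejewje, jeweweew, jeweww, jjejjwejejj, jjejjwjwew, jw, jwjjjje): 34 nodes
Sum: 46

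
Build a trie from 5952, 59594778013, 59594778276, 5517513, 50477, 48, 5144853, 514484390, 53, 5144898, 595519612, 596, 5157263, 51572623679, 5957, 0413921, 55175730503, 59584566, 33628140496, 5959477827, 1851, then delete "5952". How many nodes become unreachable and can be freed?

1

After clearing the end-marker at "5952", prune upward until reaching a node still needed by another word.
The suffix "2" (1 node) is used only by "5952"; the node for "595" still has the child "9", so pruning stops there.
Nodes removed: 1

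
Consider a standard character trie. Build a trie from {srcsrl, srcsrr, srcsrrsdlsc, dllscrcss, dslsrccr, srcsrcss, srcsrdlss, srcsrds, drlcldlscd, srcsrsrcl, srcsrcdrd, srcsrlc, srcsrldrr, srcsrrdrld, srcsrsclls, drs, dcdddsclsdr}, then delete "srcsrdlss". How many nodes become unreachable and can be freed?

A node on "srcsrdlss"'s path can go only if nothing else ends at it or branches off below it.
The suffix "lss" (3 nodes) is used only by "srcsrdlss"; the node for "srcsrd" still has the child "s", so pruning stops there.
Nodes removed: 3

3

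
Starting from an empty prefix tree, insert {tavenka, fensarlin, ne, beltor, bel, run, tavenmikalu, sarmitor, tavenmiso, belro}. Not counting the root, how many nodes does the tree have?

Count nodes per top-level branch (shared prefixes stored once):
  'b'-branch (bel, belro, beltor): 8 nodes
  'f'-branch (fensarlin): 9 nodes
  'n'-branch (ne): 2 nodes
  'r'-branch (run): 3 nodes
  's'-branch (sarmitor): 8 nodes
  't'-branch (tavenka, tavenmikalu, tavenmiso): 15 nodes
Sum: 45

45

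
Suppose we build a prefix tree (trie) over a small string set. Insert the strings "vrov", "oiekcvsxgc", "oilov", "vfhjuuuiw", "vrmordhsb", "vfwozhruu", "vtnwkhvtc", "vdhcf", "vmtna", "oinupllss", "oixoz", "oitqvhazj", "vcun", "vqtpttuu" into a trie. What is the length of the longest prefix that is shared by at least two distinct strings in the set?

The deepest shared node is where two words last agree before diverging.
"oiekcvsxgc" and "oilov" agree on "oi" (2 characters) before diverging; nothing deeper is shared.
Longest shared-prefix length: 2

2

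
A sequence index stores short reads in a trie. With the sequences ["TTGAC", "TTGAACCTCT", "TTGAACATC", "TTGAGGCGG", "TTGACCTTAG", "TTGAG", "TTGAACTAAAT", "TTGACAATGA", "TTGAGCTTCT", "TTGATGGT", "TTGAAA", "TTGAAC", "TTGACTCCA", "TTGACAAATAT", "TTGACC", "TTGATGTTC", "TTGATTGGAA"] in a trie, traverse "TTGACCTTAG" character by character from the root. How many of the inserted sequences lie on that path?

3

Check each prefix of "TTGACCTTAG" against the stored set — each match is an end-marker on the path.
Prefixes of the query that are stored words: "TTGAC", "TTGACC", "TTGACCTTAG"
Count: 3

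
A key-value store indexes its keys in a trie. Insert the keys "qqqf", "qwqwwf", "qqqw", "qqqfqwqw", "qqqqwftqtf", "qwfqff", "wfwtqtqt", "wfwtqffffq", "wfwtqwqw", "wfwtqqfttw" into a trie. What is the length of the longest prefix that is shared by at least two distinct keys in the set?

5

Look for the deepest trie node that still has at least two words in its subtree.
"wfwtqffffq" and "wfwtqqfttw" agree on "wfwtq" (5 characters) before diverging; nothing deeper is shared.
Longest shared-prefix length: 5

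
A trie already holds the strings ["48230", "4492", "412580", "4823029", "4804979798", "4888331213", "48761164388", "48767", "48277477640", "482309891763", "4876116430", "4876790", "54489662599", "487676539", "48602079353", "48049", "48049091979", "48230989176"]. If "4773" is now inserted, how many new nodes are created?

"4" is already a path in the trie; the remaining "773" must be added.
Each of the 3 remaining characters creates one node.

3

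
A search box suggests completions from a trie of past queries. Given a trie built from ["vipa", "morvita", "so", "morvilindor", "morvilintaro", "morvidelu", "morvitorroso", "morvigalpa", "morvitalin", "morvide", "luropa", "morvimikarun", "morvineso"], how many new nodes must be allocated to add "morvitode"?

"morvito" is already a path in the trie; the remaining "de" must be added.
Each of the 2 remaining characters creates one node.

2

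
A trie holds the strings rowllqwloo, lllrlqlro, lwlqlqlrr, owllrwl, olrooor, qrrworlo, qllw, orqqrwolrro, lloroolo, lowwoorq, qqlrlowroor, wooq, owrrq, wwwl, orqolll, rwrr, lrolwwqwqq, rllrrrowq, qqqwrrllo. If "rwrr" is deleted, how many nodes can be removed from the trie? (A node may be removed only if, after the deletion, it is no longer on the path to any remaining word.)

A node on "rwrr"'s path can go only if nothing else ends at it or branches off below it.
The suffix "wrr" (3 nodes) is used only by "rwrr"; the node for "r" still has the child "o", so pruning stops there.
Nodes removed: 3

3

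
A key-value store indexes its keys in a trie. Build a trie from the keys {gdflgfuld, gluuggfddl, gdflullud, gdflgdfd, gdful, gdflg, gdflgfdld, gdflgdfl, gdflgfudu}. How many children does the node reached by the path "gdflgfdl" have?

Walk "gdflgfdl" from the root, arriving at one node.
Distinct next characters after "gdflgfdl": d.
That node has 1 child edge.

1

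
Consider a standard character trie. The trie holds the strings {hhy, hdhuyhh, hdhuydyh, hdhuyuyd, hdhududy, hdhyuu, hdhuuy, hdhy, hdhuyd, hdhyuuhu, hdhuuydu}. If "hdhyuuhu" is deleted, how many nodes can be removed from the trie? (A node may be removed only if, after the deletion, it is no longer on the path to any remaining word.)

A node on "hdhyuuhu"'s path can go only if nothing else ends at it or branches off below it.
The suffix "hu" (2 nodes) is used only by "hdhyuuhu"; "hdhyuu" is itself a stored word, so pruning stops there.
Nodes removed: 2

2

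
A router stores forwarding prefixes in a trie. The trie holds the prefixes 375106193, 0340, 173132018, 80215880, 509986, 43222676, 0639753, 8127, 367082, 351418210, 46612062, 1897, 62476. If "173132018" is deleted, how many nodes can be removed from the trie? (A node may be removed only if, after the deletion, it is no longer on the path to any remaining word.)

8

After clearing the end-marker at "173132018", prune upward until reaching a node still needed by another word.
The suffix "73132018" (8 nodes) is used only by "173132018"; the node for "1" still has the child "8", so pruning stops there.
Nodes removed: 8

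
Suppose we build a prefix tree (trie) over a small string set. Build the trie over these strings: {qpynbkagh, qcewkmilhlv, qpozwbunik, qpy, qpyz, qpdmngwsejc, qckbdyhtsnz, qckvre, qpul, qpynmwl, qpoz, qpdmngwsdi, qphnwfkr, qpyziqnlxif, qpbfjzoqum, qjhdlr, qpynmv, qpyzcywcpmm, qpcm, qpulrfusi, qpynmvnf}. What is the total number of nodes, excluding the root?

Trace insertions, counting only characters that open a new branch:
  "qpynbkagh" → 9 new (q, p, y, n, b, k, a, g, h)
  "qcewkmilhlv" → prefix "q" already present; 10 new (c, e, w, k, m, i, l, h, l, v)
  "qpozwbunik" → prefix "qp" already present; 8 new (o, z, w, b, u, n, i, k)
  "qpy" → prefix "qpy" already present; 0 new (none)
  "qpyz" → prefix "qpy" already present; 1 new (z)
  "qpdmngwsejc" → prefix "qp" already present; 9 new (d, m, n, g, w, s, e, j, c)
  "qckbdyhtsnz" → prefix "qc" already present; 9 new (k, b, d, y, h, t, s, n, z)
  "qckvre" → prefix "qck" already present; 3 new (v, r, e)
  "qpul" → prefix "qp" already present; 2 new (u, l)
  "qpynmwl" → prefix "qpyn" already present; 3 new (m, w, l)
  "qpoz" → prefix "qpoz" already present; 0 new (none)
  "qpdmngwsdi" → prefix "qpdmngws" already present; 2 new (d, i)
  "qphnwfkr" → prefix "qp" already present; 6 new (h, n, w, f, k, r)
  "qpyziqnlxif" → prefix "qpyz" already present; 7 new (i, q, n, l, x, i, f)
  "qpbfjzoqum" → prefix "qp" already present; 8 new (b, f, j, z, o, q, u, m)
  "qjhdlr" → prefix "q" already present; 5 new (j, h, d, l, r)
  "qpynmv" → prefix "qpynm" already present; 1 new (v)
  "qpyzcywcpmm" → prefix "qpyz" already present; 7 new (c, y, w, c, p, m, m)
  "qpcm" → prefix "qp" already present; 2 new (c, m)
  "qpulrfusi" → prefix "qpul" already present; 5 new (r, f, u, s, i)
  "qpynmvnf" → prefix "qpynmv" already present; 2 new (n, f)
Total nodes = 9 + 10 + 8 + 0 + 1 + 9 + 9 + 3 + 2 + 3 + 0 + 2 + 6 + 7 + 8 + 5 + 1 + 7 + 2 + 5 + 2 = 99

99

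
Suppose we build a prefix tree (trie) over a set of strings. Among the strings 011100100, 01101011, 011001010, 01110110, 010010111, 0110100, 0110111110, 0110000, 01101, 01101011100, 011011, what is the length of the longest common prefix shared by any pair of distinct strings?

Equivalently: take the maximum, over all pairs, of their longest common prefix length.
"01101011" and "01101011100" agree on "01101011" (8 characters) before diverging; nothing deeper is shared.
Longest shared-prefix length: 8

8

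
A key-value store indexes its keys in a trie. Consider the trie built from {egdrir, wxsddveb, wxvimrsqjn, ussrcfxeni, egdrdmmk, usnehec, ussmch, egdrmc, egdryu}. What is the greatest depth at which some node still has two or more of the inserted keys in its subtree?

4

The deepest shared node is where two words last agree before diverging.
e.g. "egdrdmmk" and "egdrir" share the prefix "egdr" of length 4; no pair shares a longer one.
Longest shared-prefix length: 4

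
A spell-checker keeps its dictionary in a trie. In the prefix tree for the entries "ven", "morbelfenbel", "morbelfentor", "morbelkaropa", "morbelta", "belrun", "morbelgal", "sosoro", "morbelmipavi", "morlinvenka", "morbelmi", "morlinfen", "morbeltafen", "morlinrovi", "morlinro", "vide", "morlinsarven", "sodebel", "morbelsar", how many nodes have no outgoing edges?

16

Leaves are exactly the stored words that no other stored word extends.
Those words: "belrun", "morbelfenbel", "morbelfentor", "morbelgal", "morbelkaropa", "morbelmipavi", "morbelsar", "morbeltafen", "morlinfen", "morlinrovi", "morlinsarven", "morlinvenka", "sodebel", "sosoro", "ven", "vide"
Leaf count: 16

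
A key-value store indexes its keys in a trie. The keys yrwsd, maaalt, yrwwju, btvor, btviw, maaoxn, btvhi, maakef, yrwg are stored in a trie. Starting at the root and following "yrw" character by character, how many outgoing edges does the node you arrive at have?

3

Walk "yrw" from the root, arriving at one node.
Characters that immediately follow "yrw" among the stored strings: {g, s, w}.
That node has 3 child edges.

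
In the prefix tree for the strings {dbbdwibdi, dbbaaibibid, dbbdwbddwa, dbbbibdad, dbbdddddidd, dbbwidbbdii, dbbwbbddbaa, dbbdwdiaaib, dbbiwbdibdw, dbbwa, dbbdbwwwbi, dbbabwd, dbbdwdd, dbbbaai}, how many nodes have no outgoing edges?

14

Leaves are exactly the stored words that no other stored word extends.
Those words: "dbbaaibibid", "dbbabwd", "dbbbaai", "dbbbibdad", "dbbdbwwwbi", "dbbdddddidd", "dbbdwbddwa", "dbbdwdd", "dbbdwdiaaib", "dbbdwibdi", "dbbiwbdibdw", "dbbwa", "dbbwbbddbaa", "dbbwidbbdii"
Leaf count: 14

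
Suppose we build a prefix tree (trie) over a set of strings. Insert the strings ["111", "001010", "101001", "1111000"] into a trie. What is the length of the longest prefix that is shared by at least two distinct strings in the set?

3

Equivalently: take the maximum, over all pairs, of their longest common prefix length.
"111" and "1111000" agree on "111" (3 characters) before diverging; nothing deeper is shared.
Longest shared-prefix length: 3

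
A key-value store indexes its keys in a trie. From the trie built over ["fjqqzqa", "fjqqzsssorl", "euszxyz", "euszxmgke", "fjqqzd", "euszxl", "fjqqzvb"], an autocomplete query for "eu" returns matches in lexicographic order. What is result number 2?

euszxmgke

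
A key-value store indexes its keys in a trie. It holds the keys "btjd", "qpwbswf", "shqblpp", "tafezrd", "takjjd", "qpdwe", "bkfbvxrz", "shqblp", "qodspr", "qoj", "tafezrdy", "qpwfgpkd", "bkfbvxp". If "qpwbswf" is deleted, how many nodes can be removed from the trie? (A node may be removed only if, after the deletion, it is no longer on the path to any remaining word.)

4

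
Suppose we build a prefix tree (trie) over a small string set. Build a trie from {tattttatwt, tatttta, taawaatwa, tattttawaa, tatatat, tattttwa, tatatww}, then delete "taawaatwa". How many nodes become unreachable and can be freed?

7

Walk "taawaatwa" from the leaf back toward the root, removing each node that no remaining word uses.
The suffix "awaatwa" (7 nodes) is used only by "taawaatwa"; the node for "ta" still has the child "t", so pruning stops there.
Nodes removed: 7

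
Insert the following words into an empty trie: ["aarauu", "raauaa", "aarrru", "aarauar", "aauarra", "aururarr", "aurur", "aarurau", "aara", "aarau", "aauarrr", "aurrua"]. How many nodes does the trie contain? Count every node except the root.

Trie structure (* marks end of a word):
(root)
├─ a
│  ├─ a
│  │  ├─ r
│  │  │  ├─ a *
│  │  │  │  └─ u *
│  │  │  │     ├─ a
│  │  │  │     │  └─ r *
│  │  │  │     └─ u *
│  │  │  ├─ r
│  │  │  │  └─ r
│  │  │  │     └─ u *
│  │  │  └─ u
│  │  │     └─ r
│  │  │        └─ a
│  │  │           └─ u *
│  │  └─ u
│  │     └─ a
│  │        └─ r
│  │           └─ r
│  │              ├─ a *
│  │              └─ r *
│  └─ u
│     └─ r
│        ├─ r
│        │  └─ u
│        │     └─ a *
│        └─ u
│           └─ r *
│              └─ a
│                 └─ r
│                    └─ r *
└─ r
   └─ a
      └─ a
         └─ u
            └─ a
               └─ a *
Counting every labelled node above: 37.

37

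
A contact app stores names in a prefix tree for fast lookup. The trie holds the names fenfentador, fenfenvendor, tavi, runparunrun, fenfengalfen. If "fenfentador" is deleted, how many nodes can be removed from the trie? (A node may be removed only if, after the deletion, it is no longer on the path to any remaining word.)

A node on "fenfentador"'s path can go only if nothing else ends at it or branches off below it.
The suffix "tador" (5 nodes) is used only by "fenfentador"; the node for "fenfen" still has the child "v", so pruning stops there.
Nodes removed: 5

5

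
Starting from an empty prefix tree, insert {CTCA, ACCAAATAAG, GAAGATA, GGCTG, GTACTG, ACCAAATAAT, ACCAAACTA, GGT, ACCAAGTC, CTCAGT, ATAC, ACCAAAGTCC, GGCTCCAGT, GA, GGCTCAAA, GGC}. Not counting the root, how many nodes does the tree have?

55

Count nodes per top-level branch (shared prefixes stored once):
  'A'-branch (ACCAAACTA, ACCAAAGTCC, ACCAAATAAG, ACCAAATAAT, ACCAAGTC, ATAC): 24 nodes
  'C'-branch (CTCA, CTCAGT): 6 nodes
  'G'-branch (GA, GAAGATA, GGC, GGCTCAAA, GGCTCCAGT, GGCTG, GGT, GTACTG): 25 nodes
Sum: 55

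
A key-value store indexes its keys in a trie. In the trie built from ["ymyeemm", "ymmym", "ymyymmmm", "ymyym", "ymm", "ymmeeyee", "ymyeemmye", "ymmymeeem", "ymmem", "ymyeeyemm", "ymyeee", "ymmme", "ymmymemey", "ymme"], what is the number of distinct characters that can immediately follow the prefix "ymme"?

Follow the path "ymme" to its node, then look at its outgoing edges.
Characters that immediately follow "ymme" among the stored strings: {e, m}.
That node has 2 child edges.

2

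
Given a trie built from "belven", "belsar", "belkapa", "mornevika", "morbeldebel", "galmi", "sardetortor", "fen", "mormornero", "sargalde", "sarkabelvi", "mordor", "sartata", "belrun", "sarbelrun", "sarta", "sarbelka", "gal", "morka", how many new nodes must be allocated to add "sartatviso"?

4

The longest prefix of "sartatviso" already in the trie is "sartat" (length 6).
So 10 − 6 = 4 new nodes.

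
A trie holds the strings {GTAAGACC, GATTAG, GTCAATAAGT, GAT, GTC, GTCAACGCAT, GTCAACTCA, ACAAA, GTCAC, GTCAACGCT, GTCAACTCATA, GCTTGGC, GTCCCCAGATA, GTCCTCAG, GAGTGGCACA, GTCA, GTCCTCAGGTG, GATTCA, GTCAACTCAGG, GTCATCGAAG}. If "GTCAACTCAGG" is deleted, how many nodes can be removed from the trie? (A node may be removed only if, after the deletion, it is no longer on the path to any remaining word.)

2

Walk "GTCAACTCAGG" from the leaf back toward the root, removing each node that no remaining word uses.
The suffix "GG" (2 nodes) is used only by "GTCAACTCAGG"; the node for "GTCAACTCA" still has the child "T", so pruning stops there.
Nodes removed: 2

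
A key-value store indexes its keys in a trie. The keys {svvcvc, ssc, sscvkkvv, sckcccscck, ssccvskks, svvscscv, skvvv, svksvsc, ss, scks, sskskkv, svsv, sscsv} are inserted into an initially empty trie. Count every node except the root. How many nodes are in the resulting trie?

52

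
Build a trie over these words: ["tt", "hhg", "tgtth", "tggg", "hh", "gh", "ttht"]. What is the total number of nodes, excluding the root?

Insert word by word; a character creates a node only if that edge doesn't already exist:
  "tt" → 2 new (t, t)
  "hhg" → 3 new (h, h, g)
  "tgtth" → prefix "t" already present; 4 new (g, t, t, h)
  "tggg" → prefix "tg" already present; 2 new (g, g)
  "hh" → prefix "hh" already present; 0 new (none)
  "gh" → 2 new (g, h)
  "ttht" → prefix "tt" already present; 2 new (h, t)
Total nodes = 2 + 3 + 4 + 2 + 0 + 2 + 2 = 15

15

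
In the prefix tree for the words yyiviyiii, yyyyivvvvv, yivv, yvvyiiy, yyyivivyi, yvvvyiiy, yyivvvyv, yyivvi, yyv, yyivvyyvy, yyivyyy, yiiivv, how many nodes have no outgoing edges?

A leaf is a node with no children — equivalently, the end of a word that is not a proper prefix of any other stored word.
Those words: "yiiivv", "yivv", "yvvvyiiy", "yvvyiiy", "yyiviyiii", "yyivvi", "yyivvvyv", "yyivvyyvy", "yyivyyy", "yyv", "yyyivivyi", "yyyyivvvvv"
Leaf count: 12

12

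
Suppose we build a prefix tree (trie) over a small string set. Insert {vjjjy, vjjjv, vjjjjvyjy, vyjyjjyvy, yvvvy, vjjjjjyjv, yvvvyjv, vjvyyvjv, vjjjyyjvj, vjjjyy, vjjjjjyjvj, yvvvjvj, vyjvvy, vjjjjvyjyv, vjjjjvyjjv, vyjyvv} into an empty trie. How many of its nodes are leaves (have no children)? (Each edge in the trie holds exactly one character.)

11

A leaf is a node with no children — equivalently, the end of a word that is not a proper prefix of any other stored word.
Those words: "vjjjjjyjvj", "vjjjjvyjjv", "vjjjjvyjyv", "vjjjv", "vjjjyyjvj", "vjvyyvjv", "vyjvvy", "vyjyjjyvy", "vyjyvv", "yvvvjvj", "yvvvyjv"
Leaf count: 11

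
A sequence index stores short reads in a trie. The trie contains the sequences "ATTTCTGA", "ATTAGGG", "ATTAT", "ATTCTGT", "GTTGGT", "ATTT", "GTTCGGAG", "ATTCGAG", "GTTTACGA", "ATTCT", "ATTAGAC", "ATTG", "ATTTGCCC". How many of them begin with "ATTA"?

Filter for entries beginning with "ATTA":
Words under "ATTA": ATTAGAC, ATTAGGG, ATTAT
Count: 3

3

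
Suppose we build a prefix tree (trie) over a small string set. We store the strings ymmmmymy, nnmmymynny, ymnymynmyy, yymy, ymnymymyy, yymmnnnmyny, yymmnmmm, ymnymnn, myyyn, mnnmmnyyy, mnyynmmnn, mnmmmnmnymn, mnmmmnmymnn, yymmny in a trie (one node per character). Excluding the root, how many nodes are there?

For each word, the new-node count is its length minus the longest prefix already in the trie:
  "ymmmmymy" → 8 new (y, m, m, m, m, y, m, y)
  "nnmmymynny" → 10 new (n, n, m, m, y, m, y, n, n, y)
  "ymnymynmyy" → prefix "ym" already present; 8 new (n, y, m, y, n, m, y, y)
  "yymy" → prefix "y" already present; 3 new (y, m, y)
  "ymnymymyy" → prefix "ymnymy" already present; 3 new (m, y, y)
  "yymmnnnmyny" → prefix "yym" already present; 8 new (m, n, n, n, m, y, n, y)
  "yymmnmmm" → prefix "yymmn" already present; 3 new (m, m, m)
  "ymnymnn" → prefix "ymnym" already present; 2 new (n, n)
  "myyyn" → 5 new (m, y, y, y, n)
  "mnnmmnyyy" → prefix "m" already present; 8 new (n, n, m, m, n, y, y, y)
  "mnyynmmnn" → prefix "mn" already present; 7 new (y, y, n, m, m, n, n)
  "mnmmmnmnymn" → prefix "mn" already present; 9 new (m, m, m, n, m, n, y, m, n)
  "mnmmmnmymnn" → prefix "mnmmmnm" already present; 4 new (y, m, n, n)
  "yymmny" → prefix "yymmn" already present; 1 new (y)
Total nodes = 8 + 10 + 8 + 3 + 3 + 8 + 3 + 2 + 5 + 8 + 7 + 9 + 4 + 1 = 79

79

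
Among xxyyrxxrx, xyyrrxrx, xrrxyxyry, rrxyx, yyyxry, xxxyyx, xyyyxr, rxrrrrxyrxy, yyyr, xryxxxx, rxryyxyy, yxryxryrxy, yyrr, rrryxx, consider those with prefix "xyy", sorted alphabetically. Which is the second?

xyyyxr

DFS of the "xyy" subtree visits, in order: "xyyrrxrx", "xyyyxr"
The 2nd is xyyyxr.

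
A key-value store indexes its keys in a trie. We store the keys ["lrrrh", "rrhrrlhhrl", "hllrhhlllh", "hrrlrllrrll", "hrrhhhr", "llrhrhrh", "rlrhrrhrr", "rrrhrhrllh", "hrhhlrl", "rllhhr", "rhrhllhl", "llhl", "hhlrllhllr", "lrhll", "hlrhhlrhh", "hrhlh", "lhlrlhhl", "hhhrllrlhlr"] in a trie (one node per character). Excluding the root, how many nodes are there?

For each word, the new-node count is its length minus the longest prefix already in the trie:
  "lrrrh" → 5 new (l, r, r, r, h)
  "rrhrrlhhrl" → 10 new (r, r, h, r, r, l, h, h, r, l)
  "hllrhhlllh" → 10 new (h, l, l, r, h, h, l, l, l, h)
  "hrrlrllrrll" → prefix "h" already present; 10 new (r, r, l, r, l, l, r, r, l, l)
  "hrrhhhr" → prefix "hrr" already present; 4 new (h, h, h, r)
  "llrhrhrh" → prefix "l" already present; 7 new (l, r, h, r, h, r, h)
  "rlrhrrhrr" → prefix "r" already present; 8 new (l, r, h, r, r, h, r, r)
  "rrrhrhrllh" → prefix "rr" already present; 8 new (r, h, r, h, r, l, l, h)
  "hrhhlrl" → prefix "hr" already present; 5 new (h, h, l, r, l)
  "rllhhr" → prefix "rl" already present; 4 new (l, h, h, r)
  "rhrhllhl" → prefix "r" already present; 7 new (h, r, h, l, l, h, l)
  "llhl" → prefix "ll" already present; 2 new (h, l)
  "hhlrllhllr" → prefix "h" already present; 9 new (h, l, r, l, l, h, l, l, r)
  "lrhll" → prefix "lr" already present; 3 new (h, l, l)
  "hlrhhlrhh" → prefix "hl" already present; 7 new (r, h, h, l, r, h, h)
  "hrhlh" → prefix "hrh" already present; 2 new (l, h)
  "lhlrlhhl" → prefix "l" already present; 7 new (h, l, r, l, h, h, l)
  "hhhrllrlhlr" → prefix "hh" already present; 9 new (h, r, l, l, r, l, h, l, r)
Total nodes = 5 + 10 + 10 + 10 + 4 + 7 + 8 + 8 + 5 + 4 + 7 + 2 + 9 + 3 + 7 + 2 + 7 + 9 = 117

117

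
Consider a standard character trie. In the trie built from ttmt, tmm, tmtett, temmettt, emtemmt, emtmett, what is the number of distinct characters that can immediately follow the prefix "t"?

3

Follow the path "t" to its node, then look at its outgoing edges.
Distinct next characters after "t": e, m, t.
That node has 3 child edges.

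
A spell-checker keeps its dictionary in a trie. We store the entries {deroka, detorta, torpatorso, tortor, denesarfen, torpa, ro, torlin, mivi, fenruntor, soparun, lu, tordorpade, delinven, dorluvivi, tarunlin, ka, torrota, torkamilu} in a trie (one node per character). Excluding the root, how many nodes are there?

99

Insert word by word; a character creates a node only if that edge doesn't already exist:
  "deroka" → 6 new (d, e, r, o, k, a)
  "detorta" → prefix "de" already present; 5 new (t, o, r, t, a)
  "torpatorso" → 10 new (t, o, r, p, a, t, o, r, s, o)
  "tortor" → prefix "tor" already present; 3 new (t, o, r)
  "denesarfen" → prefix "de" already present; 8 new (n, e, s, a, r, f, e, n)
  "torpa" → prefix "torpa" already present; 0 new (none)
  "ro" → 2 new (r, o)
  "torlin" → prefix "tor" already present; 3 new (l, i, n)
  "mivi" → 4 new (m, i, v, i)
  "fenruntor" → 9 new (f, e, n, r, u, n, t, o, r)
  "soparun" → 7 new (s, o, p, a, r, u, n)
  "lu" → 2 new (l, u)
  "tordorpade" → prefix "tor" already present; 7 new (d, o, r, p, a, d, e)
  "delinven" → prefix "de" already present; 6 new (l, i, n, v, e, n)
  "dorluvivi" → prefix "d" already present; 8 new (o, r, l, u, v, i, v, i)
  "tarunlin" → prefix "t" already present; 7 new (a, r, u, n, l, i, n)
  "ka" → 2 new (k, a)
  "torrota" → prefix "tor" already present; 4 new (r, o, t, a)
  "torkamilu" → prefix "tor" already present; 6 new (k, a, m, i, l, u)
Total nodes = 6 + 5 + 10 + 3 + 8 + 0 + 2 + 3 + 4 + 9 + 7 + 2 + 7 + 6 + 8 + 7 + 2 + 4 + 6 = 99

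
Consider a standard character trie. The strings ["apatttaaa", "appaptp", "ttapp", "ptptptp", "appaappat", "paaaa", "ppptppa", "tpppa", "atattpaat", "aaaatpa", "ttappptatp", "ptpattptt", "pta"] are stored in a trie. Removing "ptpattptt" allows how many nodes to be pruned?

6

After clearing the end-marker at "ptpattptt", prune upward until reaching a node still needed by another word.
The suffix "attptt" (6 nodes) is used only by "ptpattptt"; the node for "ptp" still has the child "t", so pruning stops there.
Nodes removed: 6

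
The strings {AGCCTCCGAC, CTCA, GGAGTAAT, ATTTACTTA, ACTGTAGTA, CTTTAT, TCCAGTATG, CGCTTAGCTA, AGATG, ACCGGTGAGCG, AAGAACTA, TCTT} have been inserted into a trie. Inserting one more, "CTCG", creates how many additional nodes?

1

The longest prefix of "CTCG" already in the trie is "CTC" (length 3).
New nodes needed: |"CTCG"| − 3 = 4 − 3 = 1.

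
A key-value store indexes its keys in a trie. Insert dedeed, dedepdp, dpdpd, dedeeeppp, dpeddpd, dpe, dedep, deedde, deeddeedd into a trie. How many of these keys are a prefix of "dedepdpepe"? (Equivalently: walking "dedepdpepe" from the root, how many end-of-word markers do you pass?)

2

Traverse "dedepdpepe" character by character; count nodes along the way that are marked as word ends.
Prefixes of the query that are stored words: "dedep", "dedepdp"
Count: 2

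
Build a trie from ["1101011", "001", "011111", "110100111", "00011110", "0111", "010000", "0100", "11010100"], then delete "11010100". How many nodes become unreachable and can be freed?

A node on "11010100"'s path can go only if nothing else ends at it or branches off below it.
The suffix "00" (2 nodes) is used only by "11010100"; the node for "110101" still has the child "1", so pruning stops there.
Nodes removed: 2

2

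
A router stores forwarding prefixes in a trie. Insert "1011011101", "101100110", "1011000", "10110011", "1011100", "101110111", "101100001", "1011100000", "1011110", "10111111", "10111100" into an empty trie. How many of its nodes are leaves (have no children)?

7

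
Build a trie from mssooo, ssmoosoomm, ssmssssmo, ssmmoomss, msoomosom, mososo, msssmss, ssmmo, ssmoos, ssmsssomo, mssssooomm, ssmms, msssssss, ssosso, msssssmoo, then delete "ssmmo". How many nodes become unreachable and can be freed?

0

A node on "ssmmo"'s path can go only if nothing else ends at it or branches off below it.
Every node on "ssmmo" is still needed (e.g. by "ssmmoomss"), so nothing is freed.
Nodes removed: 0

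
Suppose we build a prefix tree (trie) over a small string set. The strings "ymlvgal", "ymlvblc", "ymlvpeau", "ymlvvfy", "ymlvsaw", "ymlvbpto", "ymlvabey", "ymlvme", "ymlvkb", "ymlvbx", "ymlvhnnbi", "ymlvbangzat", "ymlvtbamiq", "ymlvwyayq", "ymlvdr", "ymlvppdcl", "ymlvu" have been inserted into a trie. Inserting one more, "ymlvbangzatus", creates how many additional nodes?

2

The longest prefix of "ymlvbangzatus" already in the trie is "ymlvbangzat" (length 11).
So 13 − 11 = 2 new nodes.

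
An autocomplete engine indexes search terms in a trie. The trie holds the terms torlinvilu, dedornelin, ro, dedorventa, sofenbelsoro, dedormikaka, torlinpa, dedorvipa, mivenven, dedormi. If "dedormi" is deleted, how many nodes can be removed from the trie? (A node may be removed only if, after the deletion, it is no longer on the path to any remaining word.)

0

A node on "dedormi"'s path can go only if nothing else ends at it or branches off below it.
Every node on "dedormi" is still needed (e.g. by "dedormikaka"), so nothing is freed.
Nodes removed: 0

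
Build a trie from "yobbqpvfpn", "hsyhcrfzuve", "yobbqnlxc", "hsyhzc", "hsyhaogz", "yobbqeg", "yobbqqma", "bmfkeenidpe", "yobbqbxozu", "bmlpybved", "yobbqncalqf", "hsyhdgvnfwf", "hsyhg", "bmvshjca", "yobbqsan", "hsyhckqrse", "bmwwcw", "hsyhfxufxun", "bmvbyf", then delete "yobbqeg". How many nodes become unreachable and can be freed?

2

After clearing the end-marker at "yobbqeg", prune upward until reaching a node still needed by another word.
The suffix "eg" (2 nodes) is used only by "yobbqeg"; the node for "yobbq" still has the child "p", so pruning stops there.
Nodes removed: 2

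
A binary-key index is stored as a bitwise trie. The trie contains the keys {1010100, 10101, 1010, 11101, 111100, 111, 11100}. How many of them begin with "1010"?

3

Traverse to the node for "1010", then collect every word in that subtree.
Matches: "1010", "10101", "1010100"
Count: 3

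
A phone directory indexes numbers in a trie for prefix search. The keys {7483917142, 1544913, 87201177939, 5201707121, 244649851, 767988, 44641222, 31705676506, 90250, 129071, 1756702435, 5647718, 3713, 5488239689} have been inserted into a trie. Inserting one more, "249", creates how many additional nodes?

1

Walking "249" from the root, the first 2 characters ("24") follow existing edges; "9" is the first miss.
Each of the 1 remaining characters creates one node.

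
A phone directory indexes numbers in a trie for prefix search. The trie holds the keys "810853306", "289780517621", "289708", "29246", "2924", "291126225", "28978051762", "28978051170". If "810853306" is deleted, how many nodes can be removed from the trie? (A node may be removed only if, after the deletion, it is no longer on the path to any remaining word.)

After clearing the end-marker at "810853306", prune upward until reaching a node still needed by another word.
No other word shares any prefix with "810853306", so all 9 of its nodes go.
Nodes removed: 9

9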